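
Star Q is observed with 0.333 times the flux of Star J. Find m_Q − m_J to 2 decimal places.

m_Q − m_J = −2.5 log₁₀(F_Q/F_J) = −2.5 log₁₀(0.333) = −2.5 × (-0.478) = 1.194.

1.19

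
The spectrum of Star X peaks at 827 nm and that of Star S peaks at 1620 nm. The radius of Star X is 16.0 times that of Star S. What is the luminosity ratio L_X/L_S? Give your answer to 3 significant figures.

Wien's law gives T ∝ 1/λ_max, so T_X/T_S = λ_S/λ_X = 1620/827 = 1.959.
Then L ∝ R²T⁴ gives L_X/L_S = (16.0)² × (1.959)⁴ = 256.0 × 14.72 = 3769.

3.77×10^3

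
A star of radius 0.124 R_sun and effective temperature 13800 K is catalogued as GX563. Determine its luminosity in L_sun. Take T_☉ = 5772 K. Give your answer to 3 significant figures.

L/L_☉ = (R/R_☉)² (T/T_☉)⁴ = (0.124)² × (13800/5772)⁴
       = 0.01538 × (2.391)⁴ = 0.01538 × 32.67 = 0.5024.

0.502 L_sun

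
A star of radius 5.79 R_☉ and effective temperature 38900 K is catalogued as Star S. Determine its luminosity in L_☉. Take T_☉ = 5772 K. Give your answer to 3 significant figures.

6.92×10^4 L_☉

L/L_☉ = (R/R_☉)² (T/T_☉)⁴ = (5.79)² × (38900/5772)⁴
       = 33.52 × (6.739)⁴ = 33.52 × 2063 = 6.916×10^4.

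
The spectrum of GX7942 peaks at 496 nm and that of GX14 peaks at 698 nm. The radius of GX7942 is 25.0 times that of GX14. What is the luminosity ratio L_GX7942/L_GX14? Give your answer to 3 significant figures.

Wien's law gives T ∝ 1/λ_max, so T_GX7942/T_GX14 = λ_GX14/λ_GX7942 = 698/496 = 1.407.
Then L ∝ R²T⁴ gives L_GX7942/L_GX14 = (25.0)² × (1.407)⁴ = 625.0 × 3.922 = 2451.

2.45×10^3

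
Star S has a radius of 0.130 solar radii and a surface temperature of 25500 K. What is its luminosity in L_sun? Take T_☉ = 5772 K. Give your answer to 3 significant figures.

L/L_☉ = (R/R_☉)² (T/T_☉)⁴ = (0.130)² × (25500/5772)⁴
       = 0.01690 × (4.418)⁴ = 0.01690 × 380.9 = 6.438.

6.44 L_sun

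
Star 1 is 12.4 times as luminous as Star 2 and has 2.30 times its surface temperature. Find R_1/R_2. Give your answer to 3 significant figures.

L ∝ R²T⁴ gives R ∝ √L / T², so
R_1/R_2 = √(12.4) / (2.30)² = 3.521 / 5.290 = 0.6657.

0.666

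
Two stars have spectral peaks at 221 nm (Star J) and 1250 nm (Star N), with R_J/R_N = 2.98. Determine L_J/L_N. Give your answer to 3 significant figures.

9.09×10^3

Wien's law gives T ∝ 1/λ_max, so T_J/T_N = λ_N/λ_J = 1250/221 = 5.656.
Then L ∝ R²T⁴ gives L_J/L_N = (2.98)² × (5.656)⁴ = 8.880 × 1023 = 9089.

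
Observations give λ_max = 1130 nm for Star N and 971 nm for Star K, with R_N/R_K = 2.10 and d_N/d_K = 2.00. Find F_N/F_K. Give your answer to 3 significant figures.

0.601

Wien's law: T_N/T_K = λ_K/λ_N = 971/1130 = 0.8593.
L_N/L_K = (R_N/R_K)²(T_N/T_K)⁴ = (2.10)²(0.8593)⁴ = 2.404.
F_N/F_K = (L_N/L_K)/(d_N/d_K)² = 2.404/(2.00)² = 0.6011.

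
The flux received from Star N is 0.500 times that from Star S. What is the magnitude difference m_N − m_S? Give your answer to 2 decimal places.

0.75

m_N − m_S = −2.5 log₁₀(F_N/F_S) = −2.5 log₁₀(0.500) = −2.5 × (-0.301) = 0.753.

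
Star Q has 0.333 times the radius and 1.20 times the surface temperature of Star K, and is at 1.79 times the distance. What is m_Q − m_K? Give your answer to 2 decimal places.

2.86

L_Q/L_K = (0.333)²(1.20)⁴ = 0.2299.
F_Q/F_K = (L_Q/L_K)/(d_Q/d_K)² = 0.2299/3.204 = 0.07176.
m_Q − m_K = −2.5 log₁₀(0.07176) = 2.86.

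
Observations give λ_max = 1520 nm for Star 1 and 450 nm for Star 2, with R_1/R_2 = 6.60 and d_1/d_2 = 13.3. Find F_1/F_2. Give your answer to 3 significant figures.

Wien's law: T_1/T_2 = λ_2/λ_1 = 450/1520 = 0.2961.
L_1/L_2 = (R_1/R_2)²(T_1/T_2)⁴ = (6.60)²(0.2961)⁴ = 0.3346.
F_1/F_2 = (L_1/L_2)/(d_1/d_2)² = 0.3346/(13.3)² = 0.001892.

0.00189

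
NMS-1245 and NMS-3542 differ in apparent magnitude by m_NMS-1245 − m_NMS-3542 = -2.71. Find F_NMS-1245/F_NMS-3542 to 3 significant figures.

F_NMS-1245/F_NMS-3542 = 10^(−(m_NMS-1245 − m_NMS-3542)/2.5) = 10^(2.71/2.5) = 10^1.084 = 12.13.

12.1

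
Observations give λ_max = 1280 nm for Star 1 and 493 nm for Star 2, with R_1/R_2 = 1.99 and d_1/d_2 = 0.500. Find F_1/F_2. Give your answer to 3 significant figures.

0.349

Wien's law: T_1/T_2 = λ_2/λ_1 = 493/1280 = 0.3852.
L_1/L_2 = (R_1/R_2)²(T_1/T_2)⁴ = (1.99)²(0.3852)⁴ = 0.08715.
F_1/F_2 = (L_1/L_2)/(d_1/d_2)² = 0.08715/(0.500)² = 0.3486.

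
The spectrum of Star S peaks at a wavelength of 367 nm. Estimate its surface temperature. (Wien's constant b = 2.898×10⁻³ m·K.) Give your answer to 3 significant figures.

7.90×10^3 K

T = b/λ_max = 2.898×10⁻³ / (367×10⁻⁹) = 7896 K.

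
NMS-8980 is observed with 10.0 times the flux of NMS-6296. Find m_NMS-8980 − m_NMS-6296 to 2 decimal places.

m_NMS-8980 − m_NMS-6296 = −2.5 log₁₀(F_NMS-8980/F_NMS-6296) = −2.5 log₁₀(10.0) = −2.5 × (1.000) = -2.500.

-2.50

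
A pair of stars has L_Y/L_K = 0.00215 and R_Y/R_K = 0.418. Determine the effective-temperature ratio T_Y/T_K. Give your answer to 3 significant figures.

0.333

L ∝ R²T⁴ gives T ∝ (L/R²)^(1/4), so
T_Y/T_K = (0.00215 / 0.418²)^(1/4) = (0.01231)^(1/4) = 0.3331.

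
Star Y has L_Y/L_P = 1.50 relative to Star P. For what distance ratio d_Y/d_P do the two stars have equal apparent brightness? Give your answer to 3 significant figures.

1.22

Equal flux requires L_Y/d_Y² = L_P/d_P², so d_Y/d_P = √(L_Y/L_P)
= √(1.50) = 1.225.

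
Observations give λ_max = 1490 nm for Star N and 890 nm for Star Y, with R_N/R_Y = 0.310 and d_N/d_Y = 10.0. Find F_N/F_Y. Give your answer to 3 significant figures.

Wien's law: T_N/T_Y = λ_Y/λ_N = 890/1490 = 0.5973.
L_N/L_Y = (R_N/R_Y)²(T_N/T_Y)⁴ = (0.310)²(0.5973)⁴ = 0.01223.
F_N/F_Y = (L_N/L_Y)/(d_N/d_Y)² = 0.01223/(10.0)² = 1.223×10^-4.

1.22×10^-4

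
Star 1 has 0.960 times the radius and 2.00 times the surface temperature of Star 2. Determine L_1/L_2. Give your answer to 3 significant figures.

14.7

From the Stefan–Boltzmann law, L ∝ R²T⁴, so
L_1/L_2 = (R_1/R_2)² (T_1/T_2)⁴ = (0.960)² × (2.00)⁴ = 0.9216 × 16.00 = 14.75.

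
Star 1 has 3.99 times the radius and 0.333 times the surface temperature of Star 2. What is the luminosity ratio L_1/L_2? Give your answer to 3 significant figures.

From the Stefan–Boltzmann law, L ∝ R²T⁴, so
L_1/L_2 = (R_1/R_2)² (T_1/T_2)⁴ = (3.99)² × (0.333)⁴ = 15.92 × 0.01230 = 0.1958.

0.196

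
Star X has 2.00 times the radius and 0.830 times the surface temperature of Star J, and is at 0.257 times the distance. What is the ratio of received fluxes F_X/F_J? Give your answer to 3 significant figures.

L_X/L_J = (R_X/R_J)²(T_X/T_J)⁴ = (2.00)² × (0.830)⁴ = 1.898.
F_X/F_J = (L_X/L_J)/(d_X/d_J)² = 1.898 / (0.257)² = 28.74.

28.7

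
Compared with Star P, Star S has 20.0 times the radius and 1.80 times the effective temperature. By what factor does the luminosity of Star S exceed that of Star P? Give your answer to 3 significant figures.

From the Stefan–Boltzmann law, L ∝ R²T⁴, so
L_S/L_P = (R_S/R_P)² (T_S/T_P)⁴ = (20.0)² × (1.80)⁴ = 400.0 × 10.50 = 4199.

4.20×10^3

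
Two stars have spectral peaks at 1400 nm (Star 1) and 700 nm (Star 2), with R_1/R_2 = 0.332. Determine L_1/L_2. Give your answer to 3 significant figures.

Wien's law gives T ∝ 1/λ_max, so T_1/T_2 = λ_2/λ_1 = 700/1400 = 0.5000.
Then L ∝ R²T⁴ gives L_1/L_2 = (0.332)² × (0.5000)⁴ = 0.1102 × 0.06250 = 0.006889.

0.00689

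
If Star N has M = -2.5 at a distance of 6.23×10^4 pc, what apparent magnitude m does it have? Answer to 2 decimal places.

m = M + 5 log₁₀(d/10 pc) = -2.5 + 5 log₁₀(6.23×10^4/10)
  = -2.5 + 5 × 3.794 = -2.5 + 18.97 = 16.47.

16.47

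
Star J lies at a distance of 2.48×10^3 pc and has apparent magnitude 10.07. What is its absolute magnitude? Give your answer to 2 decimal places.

M = m − 5 log₁₀(d/10 pc) = 10.07 − 5 log₁₀(2.48×10^3/10)
  = 10.07 − 5 × 2.394 = 10.07 − 11.97 = -1.90.

-1.90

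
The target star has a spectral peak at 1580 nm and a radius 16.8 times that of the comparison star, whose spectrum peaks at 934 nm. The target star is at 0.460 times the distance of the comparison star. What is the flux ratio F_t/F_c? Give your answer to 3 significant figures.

Wien's law: T_t/T_c = λ_c/λ_t = 934/1580 = 0.5911.
L_t/L_c = (R_t/R_c)²(T_t/T_c)⁴ = (16.8)²(0.5911)⁴ = 34.46.
F_t/F_c = (L_t/L_c)/(d_t/d_c)² = 34.46/(0.460)² = 162.9.

163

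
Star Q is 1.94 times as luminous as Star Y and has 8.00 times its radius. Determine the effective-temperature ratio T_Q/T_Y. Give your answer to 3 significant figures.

0.417

L ∝ R²T⁴ gives T ∝ (L/R²)^(1/4), so
T_Q/T_Y = (1.94 / 8.00²)^(1/4) = (0.03031)^(1/4) = 0.4173.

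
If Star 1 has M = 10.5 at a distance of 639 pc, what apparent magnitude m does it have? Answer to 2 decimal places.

m = M + 5 log₁₀(d/10 pc) = 10.5 + 5 log₁₀(639/10)
  = 10.5 + 5 × 1.806 = 10.5 + 9.03 = 19.53.

19.53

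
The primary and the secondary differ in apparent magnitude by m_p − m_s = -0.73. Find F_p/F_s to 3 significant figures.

1.96

F_p/F_s = 10^(−(m_p − m_s)/2.5) = 10^(0.73/2.5) = 10^0.292 = 1.959.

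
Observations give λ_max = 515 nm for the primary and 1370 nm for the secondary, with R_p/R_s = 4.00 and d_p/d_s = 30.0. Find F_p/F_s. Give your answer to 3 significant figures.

Wien's law: T_p/T_s = λ_s/λ_p = 1370/515 = 2.660.
L_p/L_s = (R_p/R_s)²(T_p/T_s)⁴ = (4.00)²(2.660)⁴ = 801.3.
F_p/F_s = (L_p/L_s)/(d_p/d_s)² = 801.3/(30.0)² = 0.8903.

0.890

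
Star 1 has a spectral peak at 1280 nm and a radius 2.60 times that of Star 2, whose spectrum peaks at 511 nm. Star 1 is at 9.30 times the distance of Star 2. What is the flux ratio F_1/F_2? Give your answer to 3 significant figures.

Wien's law: T_1/T_2 = λ_2/λ_1 = 511/1280 = 0.3992.
L_1/L_2 = (R_1/R_2)²(T_1/T_2)⁴ = (2.60)²(0.3992)⁴ = 0.1717.
F_1/F_2 = (L_1/L_2)/(d_1/d_2)² = 0.1717/(9.30)² = 0.001985.

0.00199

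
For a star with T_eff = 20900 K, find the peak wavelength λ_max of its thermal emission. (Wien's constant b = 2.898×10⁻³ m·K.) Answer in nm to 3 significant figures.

139 nm

λ_max = b/T = 2.898×10⁻³ / 20900 = 1.39×10^-7 m = 138.7 nm.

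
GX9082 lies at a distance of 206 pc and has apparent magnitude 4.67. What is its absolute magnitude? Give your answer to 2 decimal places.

M = m − 5 log₁₀(d/10 pc) = 4.67 − 5 log₁₀(206/10)
  = 4.67 − 5 × 1.314 = 4.67 − 6.57 = -1.90.

-1.90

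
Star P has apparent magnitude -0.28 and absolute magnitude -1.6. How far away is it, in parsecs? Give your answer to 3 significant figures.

m − M = 5 log₁₀(d/10 pc)
-0.28 − (-1.6) = 1.32 = 5 log₁₀(d/10)
d = 10 × 10^(1.32/5) = 10 × 10^0.264 = 18.37 pc.

18.4 pc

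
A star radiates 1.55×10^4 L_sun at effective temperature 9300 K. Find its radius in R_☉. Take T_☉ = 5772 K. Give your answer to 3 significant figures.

48.0 R_☉

R/R_☉ = √(L/L_☉) / (T/T_☉)² = √(1.55×10^4) / (1.611)²
       = 124.5 / 2.596 = 47.96.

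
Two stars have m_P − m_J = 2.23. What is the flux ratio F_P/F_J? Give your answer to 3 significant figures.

0.128

F_P/F_J = 10^(−(m_P − m_J)/2.5) = 10^(-2.23/2.5) = 10^-0.892 = 0.1282.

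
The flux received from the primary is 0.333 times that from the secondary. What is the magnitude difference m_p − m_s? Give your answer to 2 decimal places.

m_p − m_s = −2.5 log₁₀(F_p/F_s) = −2.5 log₁₀(0.333) = −2.5 × (-0.478) = 1.194.

1.19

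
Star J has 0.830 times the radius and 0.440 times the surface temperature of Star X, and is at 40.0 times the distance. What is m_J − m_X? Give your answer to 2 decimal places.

11.98

L_J/L_X = (0.830)²(0.440)⁴ = 0.02582.
F_J/F_X = (L_J/L_X)/(d_J/d_X)² = 0.02582/1600 = 1.614×10^-5.
m_J − m_X = −2.5 log₁₀(1.614×10^-5) = 11.98.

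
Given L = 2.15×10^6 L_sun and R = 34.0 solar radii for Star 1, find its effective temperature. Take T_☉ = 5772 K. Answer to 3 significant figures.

3.79×10^4 K

T/T_☉ = (L/L_☉)^(1/4) / (R/R_☉)^(1/2)
T = 5772 × (2.15×10^6)^(1/4) / √(34.0) = 5772 × 38.29 / 5.831 = 3.790×10^4 K.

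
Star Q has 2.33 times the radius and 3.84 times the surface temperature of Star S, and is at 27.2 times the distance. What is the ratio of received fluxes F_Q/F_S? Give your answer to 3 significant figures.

1.60

L_Q/L_S = (R_Q/R_S)²(T_Q/T_S)⁴ = (2.33)² × (3.84)⁴ = 1180.
F_Q/F_S = (L_Q/L_S)/(d_Q/d_S)² = 1180 / (27.2)² = 1.596.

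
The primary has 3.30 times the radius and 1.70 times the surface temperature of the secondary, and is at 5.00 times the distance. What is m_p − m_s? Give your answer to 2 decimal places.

-1.40

L_p/L_s = (3.30)²(1.70)⁴ = 90.95.
F_p/F_s = (L_p/L_s)/(d_p/d_s)² = 90.95/25.00 = 3.638.
m_p − m_s = −2.5 log₁₀(3.638) = -1.40.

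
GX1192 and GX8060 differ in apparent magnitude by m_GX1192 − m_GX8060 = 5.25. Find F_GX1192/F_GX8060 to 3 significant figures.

F_GX1192/F_GX8060 = 10^(−(m_GX1192 − m_GX8060)/2.5) = 10^(-5.25/2.5) = 10^-2.100 = 0.007943.

0.00794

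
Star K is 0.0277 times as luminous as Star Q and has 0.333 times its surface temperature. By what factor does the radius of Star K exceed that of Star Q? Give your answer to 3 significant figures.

1.50

L ∝ R²T⁴ gives R ∝ √L / T², so
R_K/R_Q = √(0.0277) / (0.333)² = 0.1664 / 0.1109 = 1.501.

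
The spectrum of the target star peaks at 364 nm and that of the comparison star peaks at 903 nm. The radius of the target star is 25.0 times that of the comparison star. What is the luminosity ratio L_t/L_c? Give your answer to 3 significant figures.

Wien's law gives T ∝ 1/λ_max, so T_t/T_c = λ_c/λ_t = 903/364 = 2.481.
Then L ∝ R²T⁴ gives L_t/L_c = (25.0)² × (2.481)⁴ = 625.0 × 37.87 = 2.367×10^4.

2.37×10^4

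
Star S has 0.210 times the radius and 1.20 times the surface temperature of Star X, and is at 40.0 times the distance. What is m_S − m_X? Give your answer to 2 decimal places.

L_S/L_X = (0.210)²(1.20)⁴ = 0.09145.
F_S/F_X = (L_S/L_X)/(d_S/d_X)² = 0.09145/1600 = 5.715×10^-5.
m_S − m_X = −2.5 log₁₀(5.715×10^-5) = 10.61.

10.61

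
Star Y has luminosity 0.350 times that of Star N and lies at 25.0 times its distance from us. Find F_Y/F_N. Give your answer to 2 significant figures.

5.6×10^-4

F = L/(4πd²), so F_Y/F_N = (L_Y/L_N) / (d_Y/d_N)²
= 0.350 / (25.0)² = 0.350 / 625.0 = 5.600×10^-4.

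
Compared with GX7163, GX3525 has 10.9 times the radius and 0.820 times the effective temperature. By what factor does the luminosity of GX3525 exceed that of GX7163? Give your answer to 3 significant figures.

From the Stefan–Boltzmann law, L ∝ R²T⁴, so
L_GX3525/L_GX7163 = (R_GX3525/R_GX7163)² (T_GX3525/T_GX7163)⁴ = (10.9)² × (0.820)⁴ = 118.8 × 0.4521 = 53.72.

53.7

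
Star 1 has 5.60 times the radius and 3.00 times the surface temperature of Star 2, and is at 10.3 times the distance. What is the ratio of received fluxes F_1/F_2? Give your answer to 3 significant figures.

23.9

L_1/L_2 = (R_1/R_2)²(T_1/T_2)⁴ = (5.60)² × (3.00)⁴ = 2540.
F_1/F_2 = (L_1/L_2)/(d_1/d_2)² = 2540 / (10.3)² = 23.94.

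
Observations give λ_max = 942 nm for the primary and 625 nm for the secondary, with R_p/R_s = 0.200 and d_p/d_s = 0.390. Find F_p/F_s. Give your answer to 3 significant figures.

Wien's law: T_p/T_s = λ_s/λ_p = 625/942 = 0.6635.
L_p/L_s = (R_p/R_s)²(T_p/T_s)⁴ = (0.200)²(0.6635)⁴ = 0.007751.
F_p/F_s = (L_p/L_s)/(d_p/d_s)² = 0.007751/(0.390)² = 0.05096.

0.0510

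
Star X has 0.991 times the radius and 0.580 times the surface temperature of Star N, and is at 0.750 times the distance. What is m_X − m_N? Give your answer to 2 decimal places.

1.76

L_X/L_N = (0.991)²(0.580)⁴ = 0.1111.
F_X/F_N = (L_X/L_N)/(d_X/d_N)² = 0.1111/0.5625 = 0.1976.
m_X − m_N = −2.5 log₁₀(0.1976) = 1.76.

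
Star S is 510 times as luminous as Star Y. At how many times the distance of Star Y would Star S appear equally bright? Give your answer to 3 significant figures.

Equal flux requires L_S/d_S² = L_Y/d_Y², so d_S/d_Y = √(L_S/L_Y)
= √(510) = 22.58.

22.6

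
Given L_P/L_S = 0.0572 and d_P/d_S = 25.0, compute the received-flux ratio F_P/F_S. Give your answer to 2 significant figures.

9.2×10^-5

F = L/(4πd²), so F_P/F_S = (L_P/L_S) / (d_P/d_S)²
= 0.0572 / (25.0)² = 0.0572 / 625.0 = 9.152×10^-5.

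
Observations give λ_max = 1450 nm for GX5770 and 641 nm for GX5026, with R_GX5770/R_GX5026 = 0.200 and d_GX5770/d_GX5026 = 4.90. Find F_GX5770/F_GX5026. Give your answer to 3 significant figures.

Wien's law: T_GX5770/T_GX5026 = λ_GX5026/λ_GX5770 = 641/1450 = 0.4421.
L_GX5770/L_GX5026 = (R_GX5770/R_GX5026)²(T_GX5770/T_GX5026)⁴ = (0.200)²(0.4421)⁴ = 0.001528.
F_GX5770/F_GX5026 = (L_GX5770/L_GX5026)/(d_GX5770/d_GX5026)² = 0.001528/(4.90)² = 6.363×10^-5.

6.36×10^-5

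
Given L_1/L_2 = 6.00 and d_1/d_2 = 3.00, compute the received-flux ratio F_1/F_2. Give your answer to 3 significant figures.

0.667

F = L/(4πd²), so F_1/F_2 = (L_1/L_2) / (d_1/d_2)²
= 6.00 / (3.00)² = 6.00 / 9.000 = 0.6667.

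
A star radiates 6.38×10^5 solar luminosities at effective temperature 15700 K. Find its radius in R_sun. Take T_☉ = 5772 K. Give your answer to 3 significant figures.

108 R_sun

R/R_☉ = √(L/L_☉) / (T/T_☉)² = √(6.38×10^5) / (2.720)²
       = 798.7 / 7.399 = 108.0.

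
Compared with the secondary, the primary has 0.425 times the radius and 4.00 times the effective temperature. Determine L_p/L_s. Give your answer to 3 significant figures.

46.2

From the Stefan–Boltzmann law, L ∝ R²T⁴, so
L_p/L_s = (R_p/R_s)² (T_p/T_s)⁴ = (0.425)² × (4.00)⁴ = 0.1806 × 256.0 = 46.24.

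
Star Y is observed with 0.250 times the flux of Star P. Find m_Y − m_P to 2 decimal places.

m_Y − m_P = −2.5 log₁₀(F_Y/F_P) = −2.5 log₁₀(0.250) = −2.5 × (-0.602) = 1.505.

1.51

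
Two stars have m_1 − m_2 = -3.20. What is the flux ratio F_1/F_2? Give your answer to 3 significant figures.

19.1

F_1/F_2 = 10^(−(m_1 − m_2)/2.5) = 10^(3.20/2.5) = 10^1.280 = 19.05.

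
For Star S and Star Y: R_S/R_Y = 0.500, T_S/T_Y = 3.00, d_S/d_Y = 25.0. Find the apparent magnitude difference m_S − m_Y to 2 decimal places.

3.72

L_S/L_Y = (0.500)²(3.00)⁴ = 20.25.
F_S/F_Y = (L_S/L_Y)/(d_S/d_Y)² = 20.25/625.0 = 0.03240.
m_S − m_Y = −2.5 log₁₀(0.03240) = 3.72.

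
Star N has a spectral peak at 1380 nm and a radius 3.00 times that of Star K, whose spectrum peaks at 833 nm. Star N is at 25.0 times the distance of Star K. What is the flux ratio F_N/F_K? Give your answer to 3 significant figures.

0.00191

Wien's law: T_N/T_K = λ_K/λ_N = 833/1380 = 0.6036.
L_N/L_K = (R_N/R_K)²(T_N/T_K)⁴ = (3.00)²(0.6036)⁴ = 1.195.
F_N/F_K = (L_N/L_K)/(d_N/d_K)² = 1.195/(25.0)² = 0.001912.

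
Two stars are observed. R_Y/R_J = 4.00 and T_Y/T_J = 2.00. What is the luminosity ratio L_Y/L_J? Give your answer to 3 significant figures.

256

From the Stefan–Boltzmann law, L ∝ R²T⁴, so
L_Y/L_J = (R_Y/R_J)² (T_Y/T_J)⁴ = (4.00)² × (2.00)⁴ = 16.00 × 16.00 = 256.0.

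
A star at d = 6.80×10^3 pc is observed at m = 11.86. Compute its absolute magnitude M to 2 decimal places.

M = m − 5 log₁₀(d/10 pc) = 11.86 − 5 log₁₀(6.80×10^3/10)
  = 11.86 − 5 × 2.833 = 11.86 − 14.16 = -2.30.

-2.30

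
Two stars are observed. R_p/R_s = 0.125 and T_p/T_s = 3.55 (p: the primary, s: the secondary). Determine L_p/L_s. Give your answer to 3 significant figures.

From the Stefan–Boltzmann law, L ∝ R²T⁴, so
L_p/L_s = (R_p/R_s)² (T_p/T_s)⁴ = (0.125)² × (3.55)⁴ = 0.01562 × 158.8 = 2.482.

2.48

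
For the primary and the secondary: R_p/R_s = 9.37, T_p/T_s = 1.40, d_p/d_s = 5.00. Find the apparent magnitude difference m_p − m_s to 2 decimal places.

L_p/L_s = (9.37)²(1.40)⁴ = 337.3.
F_p/F_s = (L_p/L_s)/(d_p/d_s)² = 337.3/25.00 = 13.49.
m_p − m_s = −2.5 log₁₀(13.49) = -2.83.

-2.83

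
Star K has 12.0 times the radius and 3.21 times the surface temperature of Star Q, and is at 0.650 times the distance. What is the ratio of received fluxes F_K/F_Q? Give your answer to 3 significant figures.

3.62×10^4

L_K/L_Q = (R_K/R_Q)²(T_K/T_Q)⁴ = (12.0)² × (3.21)⁴ = 1.529×10^4.
F_K/F_Q = (L_K/L_Q)/(d_K/d_Q)² = 1.529×10^4 / (0.650)² = 3.619×10^4.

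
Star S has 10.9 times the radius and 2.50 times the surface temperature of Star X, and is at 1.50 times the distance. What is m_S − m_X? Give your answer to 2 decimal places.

L_S/L_X = (10.9)²(2.50)⁴ = 4641.
F_S/F_X = (L_S/L_X)/(d_S/d_X)² = 4641/2.250 = 2063.
m_S − m_X = −2.5 log₁₀(2063) = -8.29.

-8.29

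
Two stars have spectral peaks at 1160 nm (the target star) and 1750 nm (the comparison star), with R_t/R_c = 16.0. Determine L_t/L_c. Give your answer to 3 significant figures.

1.33×10^3

Wien's law gives T ∝ 1/λ_max, so T_t/T_c = λ_c/λ_t = 1750/1160 = 1.509.
Then L ∝ R²T⁴ gives L_t/L_c = (16.0)² × (1.509)⁴ = 256.0 × 5.180 = 1326.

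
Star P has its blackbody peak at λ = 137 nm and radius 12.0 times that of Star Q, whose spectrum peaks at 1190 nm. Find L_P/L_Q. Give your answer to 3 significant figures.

Wien's law gives T ∝ 1/λ_max, so T_P/T_Q = λ_Q/λ_P = 1190/137 = 8.686.
Then L ∝ R²T⁴ gives L_P/L_Q = (12.0)² × (8.686)⁴ = 144.0 × 5693 = 8.197×10^5.

8.20×10^5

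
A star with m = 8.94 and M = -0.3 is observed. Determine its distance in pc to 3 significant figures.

705 pc

m − M = 5 log₁₀(d/10 pc)
8.94 − (-0.3) = 9.24 = 5 log₁₀(d/10)
d = 10 × 10^(9.24/5) = 10 × 10^1.848 = 704.7 pc.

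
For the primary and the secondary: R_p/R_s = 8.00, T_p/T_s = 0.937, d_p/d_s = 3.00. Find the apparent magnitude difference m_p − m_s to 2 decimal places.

L_p/L_s = (8.00)²(0.937)⁴ = 49.33.
F_p/F_s = (L_p/L_s)/(d_p/d_s)² = 49.33/9.000 = 5.481.
m_p − m_s = −2.5 log₁₀(5.481) = -1.85.

-1.85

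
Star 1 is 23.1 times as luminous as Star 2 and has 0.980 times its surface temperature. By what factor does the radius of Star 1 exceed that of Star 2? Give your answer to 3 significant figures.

5.00

L ∝ R²T⁴ gives R ∝ √L / T², so
R_1/R_2 = √(23.1) / (0.980)² = 4.806 / 0.9604 = 5.004.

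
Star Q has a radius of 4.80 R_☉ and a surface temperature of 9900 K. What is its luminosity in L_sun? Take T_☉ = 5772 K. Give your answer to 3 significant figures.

L/L_☉ = (R/R_☉)² (T/T_☉)⁴ = (4.80)² × (9900/5772)⁴
       = 23.04 × (1.715)⁴ = 23.04 × 8.654 = 199.4.

199 L_sun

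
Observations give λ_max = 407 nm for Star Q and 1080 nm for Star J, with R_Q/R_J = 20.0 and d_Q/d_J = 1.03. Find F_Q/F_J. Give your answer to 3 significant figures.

Wien's law: T_Q/T_J = λ_J/λ_Q = 1080/407 = 2.654.
L_Q/L_J = (R_Q/R_J)²(T_Q/T_J)⁴ = (20.0)²(2.654)⁴ = 1.983×10^4.
F_Q/F_J = (L_Q/L_J)/(d_Q/d_J)² = 1.983×10^4/(1.03)² = 1.869×10^4.

1.87×10^4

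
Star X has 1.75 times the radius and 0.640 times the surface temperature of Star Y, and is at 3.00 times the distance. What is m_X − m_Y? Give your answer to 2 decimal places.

3.11

L_X/L_Y = (1.75)²(0.640)⁴ = 0.5138.
F_X/F_Y = (L_X/L_Y)/(d_X/d_Y)² = 0.5138/9.000 = 0.05709.
m_X − m_Y = −2.5 log₁₀(0.05709) = 3.11.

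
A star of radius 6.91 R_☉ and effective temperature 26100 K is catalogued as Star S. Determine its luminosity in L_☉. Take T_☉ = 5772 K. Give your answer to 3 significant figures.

L/L_☉ = (R/R_☉)² (T/T_☉)⁴ = (6.91)² × (26100/5772)⁴
       = 47.75 × (4.522)⁴ = 47.75 × 418.1 = 1.996×10^4.

2.00×10^4 L_☉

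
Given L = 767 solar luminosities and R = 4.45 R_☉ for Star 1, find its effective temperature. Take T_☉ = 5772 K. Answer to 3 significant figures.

1.44×10^4 K

T/T_☉ = (L/L_☉)^(1/4) / (R/R_☉)^(1/2)
T = 5772 × (767)^(1/4) / √(4.45) = 5772 × 5.263 / 2.110 = 1.440×10^4 K.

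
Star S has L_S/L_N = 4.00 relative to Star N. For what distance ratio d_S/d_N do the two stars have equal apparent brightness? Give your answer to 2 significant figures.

Equal flux requires L_S/d_S² = L_N/d_N², so d_S/d_N = √(L_S/L_N)
= √(4.00) = 2.000.

2.0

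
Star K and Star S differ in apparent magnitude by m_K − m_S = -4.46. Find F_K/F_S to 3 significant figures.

60.8

F_K/F_S = 10^(−(m_K − m_S)/2.5) = 10^(4.46/2.5) = 10^1.784 = 60.81.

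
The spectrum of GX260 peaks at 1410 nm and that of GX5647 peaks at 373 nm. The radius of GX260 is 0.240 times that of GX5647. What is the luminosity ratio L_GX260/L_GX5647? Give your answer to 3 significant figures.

Wien's law gives T ∝ 1/λ_max, so T_GX260/T_GX5647 = λ_GX5647/λ_GX260 = 373/1410 = 0.2645.
Then L ∝ R²T⁴ gives L_GX260/L_GX5647 = (0.240)² × (0.2645)⁴ = 0.05760 × 0.004897 = 2.821×10^-4.

2.82×10^-4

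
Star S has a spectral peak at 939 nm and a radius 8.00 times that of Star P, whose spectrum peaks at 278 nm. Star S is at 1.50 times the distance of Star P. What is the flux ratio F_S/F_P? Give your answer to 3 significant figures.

0.219

Wien's law: T_S/T_P = λ_P/λ_S = 278/939 = 0.2961.
L_S/L_P = (R_S/R_P)²(T_S/T_P)⁴ = (8.00)²(0.2961)⁴ = 0.4917.
F_S/F_P = (L_S/L_P)/(d_S/d_P)² = 0.4917/(1.50)² = 0.2185.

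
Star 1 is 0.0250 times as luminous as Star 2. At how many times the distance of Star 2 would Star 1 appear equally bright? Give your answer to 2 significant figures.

Equal flux requires L_1/d_1² = L_2/d_2², so d_1/d_2 = √(L_1/L_2)
= √(0.0250) = 0.1581.

0.16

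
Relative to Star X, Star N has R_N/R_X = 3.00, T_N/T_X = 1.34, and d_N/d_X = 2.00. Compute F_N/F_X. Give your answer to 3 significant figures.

7.25

L_N/L_X = (R_N/R_X)²(T_N/T_X)⁴ = (3.00)² × (1.34)⁴ = 29.02.
F_N/F_X = (L_N/L_X)/(d_N/d_X)² = 29.02 / (2.00)² = 7.254.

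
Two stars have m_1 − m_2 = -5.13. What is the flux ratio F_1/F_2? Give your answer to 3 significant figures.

F_1/F_2 = 10^(−(m_1 − m_2)/2.5) = 10^(5.13/2.5) = 10^2.052 = 112.7.

113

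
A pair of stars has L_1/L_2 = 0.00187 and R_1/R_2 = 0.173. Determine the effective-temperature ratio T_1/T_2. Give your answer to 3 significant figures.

0.500

L ∝ R²T⁴ gives T ∝ (L/R²)^(1/4), so
T_1/T_2 = (0.00187 / 0.173²)^(1/4) = (0.06248)^(1/4) = 0.5000.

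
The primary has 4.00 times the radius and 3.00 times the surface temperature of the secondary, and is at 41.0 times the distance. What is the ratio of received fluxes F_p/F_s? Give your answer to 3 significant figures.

L_p/L_s = (R_p/R_s)²(T_p/T_s)⁴ = (4.00)² × (3.00)⁴ = 1296.
F_p/F_s = (L_p/L_s)/(d_p/d_s)² = 1296 / (41.0)² = 0.7710.

0.771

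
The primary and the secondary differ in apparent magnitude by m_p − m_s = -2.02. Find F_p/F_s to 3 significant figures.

F_p/F_s = 10^(−(m_p − m_s)/2.5) = 10^(2.02/2.5) = 10^0.808 = 6.427.

6.43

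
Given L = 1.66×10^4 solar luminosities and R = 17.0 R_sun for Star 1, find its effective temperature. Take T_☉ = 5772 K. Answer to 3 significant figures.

T/T_☉ = (L/L_☉)^(1/4) / (R/R_☉)^(1/2)
T = 5772 × (1.66×10^4)^(1/4) / √(17.0) = 5772 × 11.35 / 4.123 = 1.589×10^4 K.

1.59×10^4 K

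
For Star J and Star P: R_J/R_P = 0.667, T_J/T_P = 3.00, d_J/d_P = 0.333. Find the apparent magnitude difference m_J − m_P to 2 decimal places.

L_J/L_P = (0.667)²(3.00)⁴ = 36.04.
F_J/F_P = (L_J/L_P)/(d_J/d_P)² = 36.04/0.1109 = 325.0.
m_J − m_P = −2.5 log₁₀(325.0) = -6.28.

-6.28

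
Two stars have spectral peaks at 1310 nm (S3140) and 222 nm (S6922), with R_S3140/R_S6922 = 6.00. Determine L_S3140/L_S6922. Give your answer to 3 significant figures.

Wien's law gives T ∝ 1/λ_max, so T_S3140/T_S6922 = λ_S6922/λ_S3140 = 222/1310 = 0.1695.
Then L ∝ R²T⁴ gives L_S3140/L_S6922 = (6.00)² × (0.1695)⁴ = 36.00 × 8.248×10^-4 = 0.02969.

0.0297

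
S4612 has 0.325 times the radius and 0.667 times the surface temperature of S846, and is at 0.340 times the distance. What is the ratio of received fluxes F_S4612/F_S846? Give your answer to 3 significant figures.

0.181

L_S4612/L_S846 = (R_S4612/R_S846)²(T_S4612/T_S846)⁴ = (0.325)² × (0.667)⁴ = 0.02091.
F_S4612/F_S846 = (L_S4612/L_S846)/(d_S4612/d_S846)² = 0.02091 / (0.340)² = 0.1808.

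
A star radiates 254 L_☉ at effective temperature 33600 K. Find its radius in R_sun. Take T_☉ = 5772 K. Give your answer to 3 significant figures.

R/R_☉ = √(L/L_☉) / (T/T_☉)² = √(254) / (5.821)²
       = 15.94 / 33.89 = 0.4703.

0.470 R_sun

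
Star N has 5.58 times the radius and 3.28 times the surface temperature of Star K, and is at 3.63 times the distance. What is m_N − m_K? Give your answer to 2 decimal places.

L_N/L_K = (5.58)²(3.28)⁴ = 3604.
F_N/F_K = (L_N/L_K)/(d_N/d_K)² = 3604/13.18 = 273.5.
m_N − m_K = −2.5 log₁₀(273.5) = -6.09.

-6.09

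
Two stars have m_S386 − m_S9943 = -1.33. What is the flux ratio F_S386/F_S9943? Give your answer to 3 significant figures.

3.40

F_S386/F_S9943 = 10^(−(m_S386 − m_S9943)/2.5) = 10^(1.33/2.5) = 10^0.532 = 3.404.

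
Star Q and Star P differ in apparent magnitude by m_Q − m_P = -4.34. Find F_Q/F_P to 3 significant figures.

F_Q/F_P = 10^(−(m_Q − m_P)/2.5) = 10^(4.34/2.5) = 10^1.736 = 54.45.

54.5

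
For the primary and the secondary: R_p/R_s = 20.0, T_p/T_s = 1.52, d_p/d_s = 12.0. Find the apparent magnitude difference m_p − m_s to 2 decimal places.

L_p/L_s = (20.0)²(1.52)⁴ = 2135.
F_p/F_s = (L_p/L_s)/(d_p/d_s)² = 2135/144.0 = 14.83.
m_p − m_s = −2.5 log₁₀(14.83) = -2.93.

-2.93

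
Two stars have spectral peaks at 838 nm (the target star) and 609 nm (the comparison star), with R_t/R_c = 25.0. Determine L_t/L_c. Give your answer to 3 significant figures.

Wien's law gives T ∝ 1/λ_max, so T_t/T_c = λ_c/λ_t = 609/838 = 0.7267.
Then L ∝ R²T⁴ gives L_t/L_c = (25.0)² × (0.7267)⁴ = 625.0 × 0.2789 = 174.3.

174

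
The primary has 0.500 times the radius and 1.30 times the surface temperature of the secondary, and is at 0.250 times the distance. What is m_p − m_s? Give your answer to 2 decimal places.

-2.64

L_p/L_s = (0.500)²(1.30)⁴ = 0.7140.
F_p/F_s = (L_p/L_s)/(d_p/d_s)² = 0.7140/0.06250 = 11.42.
m_p − m_s = −2.5 log₁₀(11.42) = -2.64.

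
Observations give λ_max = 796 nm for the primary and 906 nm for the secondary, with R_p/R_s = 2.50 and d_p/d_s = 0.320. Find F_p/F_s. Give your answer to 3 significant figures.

102

Wien's law: T_p/T_s = λ_s/λ_p = 906/796 = 1.138.
L_p/L_s = (R_p/R_s)²(T_p/T_s)⁴ = (2.50)²(1.138)⁴ = 10.49.
F_p/F_s = (L_p/L_s)/(d_p/d_s)² = 10.49/(0.320)² = 102.4.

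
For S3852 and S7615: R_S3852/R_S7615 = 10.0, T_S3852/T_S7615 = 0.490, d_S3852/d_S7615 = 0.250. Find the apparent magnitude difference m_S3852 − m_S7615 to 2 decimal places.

-4.91

L_S3852/L_S7615 = (10.0)²(0.490)⁴ = 5.765.
F_S3852/F_S7615 = (L_S3852/L_S7615)/(d_S3852/d_S7615)² = 5.765/0.06250 = 92.24.
m_S3852 − m_S7615 = −2.5 log₁₀(92.24) = -4.91.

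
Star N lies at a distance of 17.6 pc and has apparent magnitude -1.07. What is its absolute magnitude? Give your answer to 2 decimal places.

M = m − 5 log₁₀(d/10 pc) = -1.07 − 5 log₁₀(17.6/10)
  = -1.07 − 5 × 0.246 = -1.07 − 1.23 = -2.30.

-2.30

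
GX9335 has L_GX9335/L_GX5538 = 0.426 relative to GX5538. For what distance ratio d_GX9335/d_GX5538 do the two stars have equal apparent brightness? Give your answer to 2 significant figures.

0.65

Equal flux requires L_GX9335/d_GX9335² = L_GX5538/d_GX5538², so d_GX9335/d_GX5538 = √(L_GX9335/L_GX5538)
= √(0.426) = 0.6527.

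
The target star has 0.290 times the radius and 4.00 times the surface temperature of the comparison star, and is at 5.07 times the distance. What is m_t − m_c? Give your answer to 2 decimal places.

0.19

L_t/L_c = (0.290)²(4.00)⁴ = 21.53.
F_t/F_c = (L_t/L_c)/(d_t/d_c)² = 21.53/25.70 = 0.8376.
m_t − m_c = −2.5 log₁₀(0.8376) = 0.19.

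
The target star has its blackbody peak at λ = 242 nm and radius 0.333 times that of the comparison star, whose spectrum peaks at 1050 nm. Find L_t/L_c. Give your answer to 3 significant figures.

Wien's law gives T ∝ 1/λ_max, so T_t/T_c = λ_c/λ_t = 1050/242 = 4.339.
Then L ∝ R²T⁴ gives L_t/L_c = (0.333)² × (4.339)⁴ = 0.1109 × 354.4 = 39.30.

39.3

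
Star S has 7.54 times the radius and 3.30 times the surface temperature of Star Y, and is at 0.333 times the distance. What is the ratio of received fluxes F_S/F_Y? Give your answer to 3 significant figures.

L_S/L_Y = (R_S/R_Y)²(T_S/T_Y)⁴ = (7.54)² × (3.30)⁴ = 6742.
F_S/F_Y = (L_S/L_Y)/(d_S/d_Y)² = 6742 / (0.333)² = 6.080×10^4.

6.08×10^4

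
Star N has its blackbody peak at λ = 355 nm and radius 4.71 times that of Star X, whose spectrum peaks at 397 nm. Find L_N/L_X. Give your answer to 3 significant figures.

Wien's law gives T ∝ 1/λ_max, so T_N/T_X = λ_X/λ_N = 397/355 = 1.118.
Then L ∝ R²T⁴ gives L_N/L_X = (4.71)² × (1.118)⁴ = 22.18 × 1.564 = 34.70.

34.7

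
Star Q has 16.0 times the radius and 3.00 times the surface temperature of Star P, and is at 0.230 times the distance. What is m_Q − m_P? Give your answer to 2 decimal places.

L_Q/L_P = (16.0)²(3.00)⁴ = 2.074×10^4.
F_Q/F_P = (L_Q/L_P)/(d_Q/d_P)² = 2.074×10^4/0.05290 = 3.920×10^5.
m_Q − m_P = −2.5 log₁₀(3.920×10^5) = -13.98.

-13.98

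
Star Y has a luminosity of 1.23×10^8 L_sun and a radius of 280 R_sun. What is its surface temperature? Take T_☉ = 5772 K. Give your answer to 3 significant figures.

T/T_☉ = (L/L_☉)^(1/4) / (R/R_☉)^(1/2)
T = 5772 × (1.23×10^8)^(1/4) / √(280) = 5772 × 105.3 / 16.73 = 3.633×10^4 K.

3.63×10^4 K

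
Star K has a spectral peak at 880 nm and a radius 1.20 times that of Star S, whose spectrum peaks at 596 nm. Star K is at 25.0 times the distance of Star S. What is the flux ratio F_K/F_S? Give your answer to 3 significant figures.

Wien's law: T_K/T_S = λ_S/λ_K = 596/880 = 0.6773.
L_K/L_S = (R_K/R_S)²(T_K/T_S)⁴ = (1.20)²(0.6773)⁴ = 0.3030.
F_K/F_S = (L_K/L_S)/(d_K/d_S)² = 0.3030/(25.0)² = 4.848×10^-4.

4.85×10^-4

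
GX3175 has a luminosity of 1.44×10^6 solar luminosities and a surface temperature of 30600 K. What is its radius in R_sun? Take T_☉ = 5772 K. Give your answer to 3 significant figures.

R/R_☉ = √(L/L_☉) / (T/T_☉)² = √(1.44×10^6) / (5.301)²
       = 1200 / 28.11 = 42.70.

42.7 R_sun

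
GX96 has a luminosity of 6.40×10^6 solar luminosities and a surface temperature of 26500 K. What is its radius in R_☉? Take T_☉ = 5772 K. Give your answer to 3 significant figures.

120 R_☉

R/R_☉ = √(L/L_☉) / (T/T_☉)² = √(6.40×10^6) / (4.591)²
       = 2530 / 21.08 = 120.0.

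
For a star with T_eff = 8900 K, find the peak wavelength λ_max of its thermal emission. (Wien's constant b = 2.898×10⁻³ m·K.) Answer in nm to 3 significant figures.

λ_max = b/T = 2.898×10⁻³ / 8900 = 3.26×10^-7 m = 325.6 nm.

326 nm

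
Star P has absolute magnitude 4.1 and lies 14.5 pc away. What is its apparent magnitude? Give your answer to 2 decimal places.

4.91

m = M + 5 log₁₀(d/10 pc) = 4.1 + 5 log₁₀(14.5/10)
  = 4.1 + 5 × 0.161 = 4.1 + 0.81 = 4.91.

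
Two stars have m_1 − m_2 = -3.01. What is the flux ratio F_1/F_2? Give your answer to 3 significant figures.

F_1/F_2 = 10^(−(m_1 − m_2)/2.5) = 10^(3.01/2.5) = 10^1.204 = 16.00.

16.0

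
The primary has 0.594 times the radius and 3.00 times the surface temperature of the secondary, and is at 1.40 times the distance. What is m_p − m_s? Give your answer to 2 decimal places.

L_p/L_s = (0.594)²(3.00)⁴ = 28.58.
F_p/F_s = (L_p/L_s)/(d_p/d_s)² = 28.58/1.960 = 14.58.
m_p − m_s = −2.5 log₁₀(14.58) = -2.91.

-2.91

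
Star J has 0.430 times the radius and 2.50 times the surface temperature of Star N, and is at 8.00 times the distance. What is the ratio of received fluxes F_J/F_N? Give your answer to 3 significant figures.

L_J/L_N = (R_J/R_N)²(T_J/T_N)⁴ = (0.430)² × (2.50)⁴ = 7.223.
F_J/F_N = (L_J/L_N)/(d_J/d_N)² = 7.223 / (8.00)² = 0.1129.

0.113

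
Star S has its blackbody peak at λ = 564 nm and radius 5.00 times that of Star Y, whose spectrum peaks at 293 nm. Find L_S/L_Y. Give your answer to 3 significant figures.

Wien's law gives T ∝ 1/λ_max, so T_S/T_Y = λ_Y/λ_S = 293/564 = 0.5195.
Then L ∝ R²T⁴ gives L_S/L_Y = (5.00)² × (0.5195)⁴ = 25.00 × 0.07284 = 1.821.

1.82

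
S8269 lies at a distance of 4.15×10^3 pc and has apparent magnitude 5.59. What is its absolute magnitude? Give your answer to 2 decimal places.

M = m − 5 log₁₀(d/10 pc) = 5.59 − 5 log₁₀(4.15×10^3/10)
  = 5.59 − 5 × 2.618 = 5.59 − 13.09 = -7.50.

-7.50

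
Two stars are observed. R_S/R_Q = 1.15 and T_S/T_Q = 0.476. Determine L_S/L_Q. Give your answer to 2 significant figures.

From the Stefan–Boltzmann law, L ∝ R²T⁴, so
L_S/L_Q = (R_S/R_Q)² (T_S/T_Q)⁴ = (1.15)² × (0.476)⁴ = 1.322 × 0.05134 = 0.06789.

0.068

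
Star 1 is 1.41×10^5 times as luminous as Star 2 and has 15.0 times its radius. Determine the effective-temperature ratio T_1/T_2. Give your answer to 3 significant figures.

5.00

L ∝ R²T⁴ gives T ∝ (L/R²)^(1/4), so
T_1/T_2 = (1.41×10^5 / 15.0²)^(1/4) = (626.7)^(1/4) = 5.003.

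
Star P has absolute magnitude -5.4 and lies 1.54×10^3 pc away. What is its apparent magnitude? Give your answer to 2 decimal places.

5.54

m = M + 5 log₁₀(d/10 pc) = -5.4 + 5 log₁₀(1.54×10^3/10)
  = -5.4 + 5 × 2.188 = -5.4 + 10.94 = 5.54.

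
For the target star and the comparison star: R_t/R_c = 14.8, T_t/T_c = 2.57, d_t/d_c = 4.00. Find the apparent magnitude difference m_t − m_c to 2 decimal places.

L_t/L_c = (14.8)²(2.57)⁴ = 9556.
F_t/F_c = (L_t/L_c)/(d_t/d_c)² = 9556/16.00 = 597.2.
m_t − m_c = −2.5 log₁₀(597.2) = -6.94.

-6.94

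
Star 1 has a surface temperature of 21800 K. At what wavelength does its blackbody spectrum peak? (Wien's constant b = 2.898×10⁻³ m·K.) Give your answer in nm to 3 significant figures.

133 nm

λ_max = b/T = 2.898×10⁻³ / 21800 = 1.33×10^-7 m = 132.9 nm.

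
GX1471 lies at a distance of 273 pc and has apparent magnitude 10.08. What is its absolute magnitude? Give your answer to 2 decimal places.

2.90

M = m − 5 log₁₀(d/10 pc) = 10.08 − 5 log₁₀(273/10)
  = 10.08 − 5 × 1.436 = 10.08 − 7.18 = 2.90.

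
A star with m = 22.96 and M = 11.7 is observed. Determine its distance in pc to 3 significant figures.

m − M = 5 log₁₀(d/10 pc)
22.96 − (11.7) = 11.26 = 5 log₁₀(d/10)
d = 10 × 10^(11.26/5) = 10 × 10^2.252 = 1786 pc.

1.79×10^3 pc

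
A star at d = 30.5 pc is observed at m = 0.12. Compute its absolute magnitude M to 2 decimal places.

-2.30

M = m − 5 log₁₀(d/10 pc) = 0.12 − 5 log₁₀(30.5/10)
  = 0.12 − 5 × 0.484 = 0.12 − 2.42 = -2.30.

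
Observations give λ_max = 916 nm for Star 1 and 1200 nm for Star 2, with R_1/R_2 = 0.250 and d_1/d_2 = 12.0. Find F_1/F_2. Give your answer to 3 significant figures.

0.00128

Wien's law: T_1/T_2 = λ_2/λ_1 = 1200/916 = 1.310.
L_1/L_2 = (R_1/R_2)²(T_1/T_2)⁴ = (0.250)²(1.310)⁴ = 0.1841.
F_1/F_2 = (L_1/L_2)/(d_1/d_2)² = 0.1841/(12.0)² = 0.001278.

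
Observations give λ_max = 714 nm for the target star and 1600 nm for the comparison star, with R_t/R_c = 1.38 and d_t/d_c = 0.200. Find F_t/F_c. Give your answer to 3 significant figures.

Wien's law: T_t/T_c = λ_c/λ_t = 1600/714 = 2.241.
L_t/L_c = (R_t/R_c)²(T_t/T_c)⁴ = (1.38)²(2.241)⁴ = 48.02.
F_t/F_c = (L_t/L_c)/(d_t/d_c)² = 48.02/(0.200)² = 1201.

1.20×10^3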